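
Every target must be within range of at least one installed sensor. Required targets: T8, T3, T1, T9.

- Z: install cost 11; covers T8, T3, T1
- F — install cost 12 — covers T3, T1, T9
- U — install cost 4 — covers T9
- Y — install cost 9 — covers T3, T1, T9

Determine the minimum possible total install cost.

15

The greedy cost-per-new-target heuristic would pick Y and Z for 20, but a cheaper cover exists.
Choose Z and U: together they cover T8, T3, T1, T9 — every target.
Total install cost: 11 + 4 = 15.
No cover costs less than 15.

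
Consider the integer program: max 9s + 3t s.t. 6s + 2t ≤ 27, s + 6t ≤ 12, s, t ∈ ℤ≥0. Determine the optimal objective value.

39

The continuous relaxation peaks at (4.5, 0) with value 40.50; rounding to a feasible lattice point costs some objective.
(s,t)=(4,1): 6·4+2·1=26≤27, 1·4+6·1=10≤12, objective 39.
(s,t)=(4,0): 6·4+2·0=24≤27, 1·4+6·0=4≤12, objective 36.
(s,t)=(3,1): 6·3+2·1=20≤27, 1·3+6·1=9≤12, objective 30.
The best lattice point is (4,1), giving 39.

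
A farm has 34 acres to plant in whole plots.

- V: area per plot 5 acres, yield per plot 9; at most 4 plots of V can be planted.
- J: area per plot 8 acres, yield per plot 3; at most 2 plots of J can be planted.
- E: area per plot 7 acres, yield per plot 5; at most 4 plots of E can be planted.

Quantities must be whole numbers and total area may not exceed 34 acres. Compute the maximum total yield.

This is a bounded integer knapsack.
4×V and 2×E: area 34 ≤ 34, yield 4·9 + 2·5 = 46.
4×V and 1×E: area 27 ≤ 34, yield 4·9 + 1·5 = 41.
Best is 46.

46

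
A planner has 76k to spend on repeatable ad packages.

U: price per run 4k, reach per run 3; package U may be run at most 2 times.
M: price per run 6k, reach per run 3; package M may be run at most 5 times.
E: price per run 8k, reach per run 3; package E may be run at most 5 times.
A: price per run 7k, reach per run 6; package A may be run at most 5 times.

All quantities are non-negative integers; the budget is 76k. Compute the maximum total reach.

51

Take 2×U, 4×M, 1×E, and 5×A: price 75 ≤ 76, reach 2·3 + 4·3 + 1·3 + 5·6 = 51.
A has the best ratio (6/7) and is taken to its limit of 5; remaining capacity is filled optimally with the others.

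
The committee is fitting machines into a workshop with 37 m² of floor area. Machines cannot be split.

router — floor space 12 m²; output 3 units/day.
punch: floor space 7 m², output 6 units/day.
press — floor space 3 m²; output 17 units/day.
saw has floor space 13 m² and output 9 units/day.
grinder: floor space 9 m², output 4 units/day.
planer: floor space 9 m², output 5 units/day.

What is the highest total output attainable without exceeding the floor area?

37

This is a 0-1 knapsack instance.
press + saw + grinder + planer: floor space 3 + 13 + 9 + 9 = 34 ≤ 37, output 17 + 9 + 4 + 5 = 35.
punch + press + saw + grinder: floor space 7 + 3 + 13 + 9 = 32 ≤ 37, output 6 + 17 + 9 + 4 = 36.
punch + press + saw + planer: floor space 7 + 3 + 13 + 9 = 32 ≤ 37, output 6 + 17 + 9 + 5 = 37.
Best is punch, press, saw, and planer with total output 37.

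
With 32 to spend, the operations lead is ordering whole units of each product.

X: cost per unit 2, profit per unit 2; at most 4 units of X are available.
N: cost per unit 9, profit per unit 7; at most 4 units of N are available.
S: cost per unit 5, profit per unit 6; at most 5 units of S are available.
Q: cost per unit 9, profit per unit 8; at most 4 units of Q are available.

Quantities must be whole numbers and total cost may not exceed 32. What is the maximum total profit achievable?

36

Take 3×X and 5×S: cost 31 ≤ 32, profit 3·2 + 5·6 = 36.
S has the best ratio (6/5) and is taken to its limit of 5; remaining capacity is filled optimally with the others.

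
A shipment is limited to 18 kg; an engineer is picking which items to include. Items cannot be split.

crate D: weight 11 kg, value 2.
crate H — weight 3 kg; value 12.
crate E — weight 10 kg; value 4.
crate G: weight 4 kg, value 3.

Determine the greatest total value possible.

Take crate H, crate E, and crate G: weight 3 + 10 + 4 = 17 ≤ 18, value 12 + 4 + 3 = 19.
No other feasible combination does better.

19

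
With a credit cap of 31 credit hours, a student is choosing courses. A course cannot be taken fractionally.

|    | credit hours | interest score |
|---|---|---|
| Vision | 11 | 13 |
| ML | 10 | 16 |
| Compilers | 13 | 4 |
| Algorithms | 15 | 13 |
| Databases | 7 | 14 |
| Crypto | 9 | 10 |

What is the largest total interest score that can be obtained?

Allowing fractional choices, the relaxed optimum would be about 46.3, but courses are indivisible.
ML + Databases + Crypto: credit hours 10 + 7 + 9 = 26 ≤ 31, interest score 16 + 14 + 10 = 40.
Vision + ML + Crypto: credit hours 11 + 10 + 9 = 30 ≤ 31, interest score 13 + 16 + 10 = 39.
Vision + ML + Databases: credit hours 11 + 10 + 7 = 28 ≤ 31, interest score 13 + 16 + 14 = 43.
Best is Vision, ML, and Databases with total interest score 43.

43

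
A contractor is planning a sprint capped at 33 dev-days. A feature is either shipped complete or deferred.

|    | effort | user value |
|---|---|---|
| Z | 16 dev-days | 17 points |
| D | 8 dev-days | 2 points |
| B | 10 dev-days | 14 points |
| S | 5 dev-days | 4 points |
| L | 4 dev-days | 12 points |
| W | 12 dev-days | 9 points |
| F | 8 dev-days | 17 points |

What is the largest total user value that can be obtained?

50

Allowing fractional choices, the relaxed optimum would be about 54.7, but features are indivisible.
B + S + L + F: effort 10 + 5 + 4 + 8 = 27 ≤ 33, user value 14 + 4 + 12 + 17 = 47.
Z + L + F: effort 16 + 4 + 8 = 28 ≤ 33, user value 17 + 12 + 17 = 46.
Z + S + L + F: effort 16 + 5 + 4 + 8 = 33 ≤ 33, user value 17 + 4 + 12 + 17 = 50.
Best is Z, S, L, and F with total user value 50.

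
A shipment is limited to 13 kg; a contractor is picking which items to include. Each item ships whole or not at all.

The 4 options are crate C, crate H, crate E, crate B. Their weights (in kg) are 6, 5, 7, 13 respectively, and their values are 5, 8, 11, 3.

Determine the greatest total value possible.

19

Take crate H and crate E: weight 5 + 7 = 12 ≤ 13, value 8 + 11 = 19.
No other feasible combination does better.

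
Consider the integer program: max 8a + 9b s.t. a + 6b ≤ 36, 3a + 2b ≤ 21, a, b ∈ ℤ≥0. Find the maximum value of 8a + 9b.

69

Relaxing integrality, the LP optimum is 75.94 at (a,b) = (3.38, 5.44), which is not an integer point.
(a,b)=(3,5) is feasible, giving 69.
(a,b)=(4,4) is feasible, giving 68.
The best lattice point is (3,5), giving 69.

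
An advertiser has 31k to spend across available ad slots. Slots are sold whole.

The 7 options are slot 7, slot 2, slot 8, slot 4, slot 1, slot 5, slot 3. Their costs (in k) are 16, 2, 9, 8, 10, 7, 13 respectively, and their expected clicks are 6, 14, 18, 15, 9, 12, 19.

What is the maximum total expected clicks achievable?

Allowing fractional choices, the relaxed optimum would be about 66.3, but ad slots are indivisible.
slot 2 + slot 4 + slot 5 + slot 3: cost 2 + 8 + 7 + 13 = 30 ≤ 31, expected clicks 14 + 15 + 12 + 19 = 60.
slot 2 + slot 8 + slot 5 + slot 3: cost 2 + 9 + 7 + 13 = 31 ≤ 31, expected clicks 14 + 18 + 12 + 19 = 63.
slot 2 + slot 8 + slot 4 + slot 5: cost 2 + 9 + 8 + 7 = 26 ≤ 31, expected clicks 14 + 18 + 15 + 12 = 59.
Best is slot 2, slot 8, slot 5, and slot 3 with total expected clicks 63.

63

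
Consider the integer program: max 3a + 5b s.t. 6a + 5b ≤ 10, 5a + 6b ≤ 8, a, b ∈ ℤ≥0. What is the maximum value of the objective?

5

Relaxing integrality, the LP optimum is 6.67 at (a,b) = (0, 1.33), which is not an integer point.
(a,b)=(0,1): 6·0+5·1=5≤10, 5·0+6·1=6≤8, objective 5.
(a,b)=(1,0): 6·1+5·0=6≤10, 5·1+6·0=5≤8, objective 3.
Maximum is 5 at (a,b)=(0,1).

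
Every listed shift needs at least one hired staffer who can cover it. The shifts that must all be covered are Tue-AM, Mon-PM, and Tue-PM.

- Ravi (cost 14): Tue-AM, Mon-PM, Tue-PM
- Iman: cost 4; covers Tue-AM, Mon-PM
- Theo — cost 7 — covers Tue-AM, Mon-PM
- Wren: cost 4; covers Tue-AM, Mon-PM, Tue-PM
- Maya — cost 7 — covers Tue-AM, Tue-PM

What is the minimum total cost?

4

This is a weighted set-cover instance.
Wren alone covers Tue-AM, Mon-PM, Tue-PM — every shift.
Total cost: 4.
No cover costs less than 4.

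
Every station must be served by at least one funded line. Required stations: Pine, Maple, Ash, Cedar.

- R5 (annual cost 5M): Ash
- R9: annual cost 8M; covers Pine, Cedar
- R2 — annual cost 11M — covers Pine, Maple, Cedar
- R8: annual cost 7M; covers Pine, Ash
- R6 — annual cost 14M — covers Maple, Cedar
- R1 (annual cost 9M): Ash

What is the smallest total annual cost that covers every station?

The greedy cost-per-new-station heuristic would pick R8 and R2 for 18, but a cheaper cover exists.
Choose R5 and R2: together they cover Pine, Maple, Ash, Cedar — every station.
Total annual cost: 5 + 11 = 16.
No cover costs less than 16.

16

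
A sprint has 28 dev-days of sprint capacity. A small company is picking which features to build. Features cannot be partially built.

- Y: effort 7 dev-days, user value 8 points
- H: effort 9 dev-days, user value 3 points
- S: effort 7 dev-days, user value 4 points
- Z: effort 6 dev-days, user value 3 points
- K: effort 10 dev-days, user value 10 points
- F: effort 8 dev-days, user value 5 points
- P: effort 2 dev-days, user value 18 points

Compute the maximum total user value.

Take Y, K, F, and P: effort 7 + 10 + 8 + 2 = 27 ≤ 28, user value 8 + 10 + 5 + 18 = 41.
No other feasible combination does better.

41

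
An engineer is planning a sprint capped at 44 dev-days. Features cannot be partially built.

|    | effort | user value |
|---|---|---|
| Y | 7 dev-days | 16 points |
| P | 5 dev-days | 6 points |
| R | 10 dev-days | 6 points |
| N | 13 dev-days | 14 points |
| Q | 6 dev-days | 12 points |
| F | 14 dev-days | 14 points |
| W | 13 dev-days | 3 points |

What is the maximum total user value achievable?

56

This is a 0-1 knapsack instance.
Allowing fractional choices, the relaxed optimum would be about 61.0, but features are indivisible.
Y + P + R + Q + F: effort 7 + 5 + 10 + 6 + 14 = 42 ≤ 44, user value 16 + 6 + 6 + 12 + 14 = 54.
Y + P + R + N + Q: effort 7 + 5 + 10 + 13 + 6 = 41 ≤ 44, user value 16 + 6 + 6 + 14 + 12 = 54.
Y + N + Q + F: effort 7 + 13 + 6 + 14 = 40 ≤ 44, user value 16 + 14 + 12 + 14 = 56.
Best is Y, N, Q, and F with total user value 56.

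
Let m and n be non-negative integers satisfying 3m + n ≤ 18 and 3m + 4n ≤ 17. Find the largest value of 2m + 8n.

32

(m,n)=(0,4): 3·0+1·4=4≤18, 3·0+4·4=16≤17, objective 32.
(m,n)=(1,3): 3·1+1·3=6≤18, 3·1+4·3=15≤17, objective 26.
(m,n)=(0,3): 3·0+1·3=3≤18, 3·0+4·3=12≤17, objective 24.
Maximum is 32 at (m,n)=(0,4).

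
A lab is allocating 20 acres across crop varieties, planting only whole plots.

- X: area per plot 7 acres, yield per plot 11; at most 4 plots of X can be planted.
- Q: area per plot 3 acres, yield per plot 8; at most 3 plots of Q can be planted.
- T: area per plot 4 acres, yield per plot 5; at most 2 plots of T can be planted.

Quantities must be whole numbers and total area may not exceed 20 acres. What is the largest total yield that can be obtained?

40

1×X, 3×Q, and 1×T: area 20 ≤ 20, yield 1·11 + 3·8 + 1·5 = 40.
2×X and 2×Q: area 20 ≤ 20, yield 2·11 + 2·8 = 38.
Best is 40.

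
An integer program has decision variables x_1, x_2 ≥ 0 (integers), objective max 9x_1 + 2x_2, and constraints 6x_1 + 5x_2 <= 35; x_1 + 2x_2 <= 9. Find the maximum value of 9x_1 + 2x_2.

47

(x_1,x_2)=(5,1): 6·5+5·1=35≤35, 1·5+2·1=7≤9, objective 47.
(x_1,x_2)=(5,0): 6·5+5·0=30≤35, 1·5+2·0=5≤9, objective 45.
(x_1,x_2)=(4,2): 6·4+5·2=34≤35, 1·4+2·2=8≤9, objective 40.
No feasible integer point exceeds 47.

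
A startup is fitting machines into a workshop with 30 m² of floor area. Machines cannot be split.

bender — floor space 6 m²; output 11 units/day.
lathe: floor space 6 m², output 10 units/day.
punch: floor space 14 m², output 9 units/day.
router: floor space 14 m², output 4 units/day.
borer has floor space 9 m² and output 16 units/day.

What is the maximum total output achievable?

Allowing fractional choices, the relaxed optimum would be about 42.8, but machines are indivisible.
bender + punch + borer: floor space 6 + 14 + 9 = 29 ≤ 30, output 11 + 9 + 16 = 36.
bender + lathe + borer: floor space 6 + 6 + 9 = 21 ≤ 30, output 11 + 10 + 16 = 37.
lathe + punch + borer: floor space 6 + 14 + 9 = 29 ≤ 30, output 10 + 9 + 16 = 35.
Best is bender, lathe, and borer with total output 37.

37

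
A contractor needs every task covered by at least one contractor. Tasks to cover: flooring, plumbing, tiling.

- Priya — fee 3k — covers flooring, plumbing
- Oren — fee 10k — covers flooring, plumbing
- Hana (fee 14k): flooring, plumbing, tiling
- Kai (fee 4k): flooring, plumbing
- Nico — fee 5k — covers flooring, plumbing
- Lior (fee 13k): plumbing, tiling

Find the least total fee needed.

This is an integer covering problem.
The greedy cost-per-new-task heuristic would pick Priya and Lior for 16, but a cheaper cover exists.
Hana alone covers flooring, plumbing, tiling — every task.
Total fee: 14.
No cover costs less than 14.

14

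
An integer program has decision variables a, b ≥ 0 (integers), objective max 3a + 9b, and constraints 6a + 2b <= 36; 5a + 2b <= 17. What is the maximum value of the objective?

(a,b)=(0,8) is feasible, giving 72.
(a,b)=(0,7) is feasible, giving 63.
Maximum is 72 at (a,b)=(0,8).

72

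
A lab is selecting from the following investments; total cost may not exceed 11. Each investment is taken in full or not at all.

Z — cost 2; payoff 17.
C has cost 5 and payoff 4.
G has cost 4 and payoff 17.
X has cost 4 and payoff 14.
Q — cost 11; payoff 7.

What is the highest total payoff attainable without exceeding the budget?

48

Z + G + X: cost 2 + 4 + 4 = 10 ≤ 11, payoff 17 + 17 + 14 = 48.
Z + C + X: cost 2 + 5 + 4 = 11 ≤ 11, payoff 17 + 4 + 14 = 35.
Z + C + G: cost 2 + 5 + 4 = 11 ≤ 11, payoff 17 + 4 + 17 = 38.
Best is Z, G, and X with total payoff 48.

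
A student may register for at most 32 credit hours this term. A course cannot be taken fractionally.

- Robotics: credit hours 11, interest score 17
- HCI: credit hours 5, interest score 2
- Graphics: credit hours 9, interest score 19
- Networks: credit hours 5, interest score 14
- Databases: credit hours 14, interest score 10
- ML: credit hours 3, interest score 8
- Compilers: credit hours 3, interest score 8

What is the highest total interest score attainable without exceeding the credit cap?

Robotics + Graphics + Networks + Compilers: credit hours 11 + 9 + 5 + 3 = 28 ≤ 32, interest score 17 + 19 + 14 + 8 = 58.
Robotics + Graphics + Networks + ML: credit hours 11 + 9 + 5 + 3 = 28 ≤ 32, interest score 17 + 19 + 14 + 8 = 58.
Robotics + Graphics + Networks + ML + Compilers: credit hours 11 + 9 + 5 + 3 + 3 = 31 ≤ 32, interest score 17 + 19 + 14 + 8 + 8 = 66.
Best is Robotics, Graphics, Networks, ML, and Compilers with total interest score 66.

66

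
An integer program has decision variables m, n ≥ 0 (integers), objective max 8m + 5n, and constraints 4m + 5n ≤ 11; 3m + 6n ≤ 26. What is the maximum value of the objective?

16

The continuous relaxation peaks at (2.75, 0) with value 22.00; rounding to a feasible lattice point costs some objective.
(m,n)=(2,0): 4·2+5·0=8≤11, 3·2+6·0=6≤26, objective 16.
(m,n)=(1,1): 4·1+5·1=9≤11, 3·1+6·1=9≤26, objective 13.
(m,n)=(1,0): 4·1+5·0=4≤11, 3·1+6·0=3≤26, objective 8.
No feasible integer point exceeds 16.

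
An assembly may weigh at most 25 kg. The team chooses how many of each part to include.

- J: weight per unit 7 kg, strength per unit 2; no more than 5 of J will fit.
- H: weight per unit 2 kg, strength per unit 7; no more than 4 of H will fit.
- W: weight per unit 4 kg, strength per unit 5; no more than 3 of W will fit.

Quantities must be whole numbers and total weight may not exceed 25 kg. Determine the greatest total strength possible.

Take 4×H and 3×W: weight 20 ≤ 25, strength 4·7 + 3·5 = 43.
H has the best ratio (7/2) and is taken to its limit of 4; remaining capacity is filled optimally with the others.

43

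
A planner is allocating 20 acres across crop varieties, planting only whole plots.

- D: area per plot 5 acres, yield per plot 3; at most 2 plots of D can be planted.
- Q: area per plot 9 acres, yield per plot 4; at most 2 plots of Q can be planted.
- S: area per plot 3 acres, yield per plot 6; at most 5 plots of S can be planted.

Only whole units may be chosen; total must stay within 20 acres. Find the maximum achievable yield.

This is a bounded integer knapsack.
S has the best ratio (6/3); taking only S gives at most 5×6 = 30 (stopped by the supply cap of 5).
Mixing does better — 1×D and 5×S: area 20 ≤ 20, yield 1·3 + 5·6 = 33.

33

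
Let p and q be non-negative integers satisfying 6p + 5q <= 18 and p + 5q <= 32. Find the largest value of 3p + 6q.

18

The continuous relaxation peaks at (0, 3.6) with value 21.60; rounding to a feasible lattice point costs some objective.
(p,q)=(0,3) is feasible, giving 18.
(p,q)=(1,2) is feasible, giving 15.
(p,q)=(0,2) is feasible, giving 12.
The best lattice point is (0,3), giving 18.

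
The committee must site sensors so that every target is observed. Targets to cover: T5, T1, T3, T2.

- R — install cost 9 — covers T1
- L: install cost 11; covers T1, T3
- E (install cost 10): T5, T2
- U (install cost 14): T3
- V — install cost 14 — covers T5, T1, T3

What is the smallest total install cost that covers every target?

21

This is a weighted set-cover instance.
The greedy cost-per-new-target heuristic would pick V and E for 24, but a cheaper cover exists.
Choose L and E: together they cover T5, T1, T3, T2 — every target.
Total install cost: 11 + 10 = 21.
No cover costs less than 21.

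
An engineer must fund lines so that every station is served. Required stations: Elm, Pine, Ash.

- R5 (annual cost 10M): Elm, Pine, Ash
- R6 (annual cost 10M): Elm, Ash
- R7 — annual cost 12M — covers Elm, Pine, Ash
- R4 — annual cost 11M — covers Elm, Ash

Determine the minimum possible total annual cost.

R5 alone covers Elm, Pine, Ash — every station.
Total annual cost: 10.
No cover costs less than 10.

10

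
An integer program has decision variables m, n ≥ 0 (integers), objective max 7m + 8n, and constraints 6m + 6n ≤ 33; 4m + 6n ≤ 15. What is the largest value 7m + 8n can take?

The continuous relaxation peaks at (3.75, 0) with value 26.25; rounding to a feasible lattice point costs some objective.
(m,n)=(2,1) is feasible, giving 22.
(m,n)=(3,0) is feasible, giving 21.
(m,n)=(1,1) is feasible, giving 15.
(m,n)=(2,0) is feasible, giving 14.
Maximum is 22 at (m,n)=(2,1).

22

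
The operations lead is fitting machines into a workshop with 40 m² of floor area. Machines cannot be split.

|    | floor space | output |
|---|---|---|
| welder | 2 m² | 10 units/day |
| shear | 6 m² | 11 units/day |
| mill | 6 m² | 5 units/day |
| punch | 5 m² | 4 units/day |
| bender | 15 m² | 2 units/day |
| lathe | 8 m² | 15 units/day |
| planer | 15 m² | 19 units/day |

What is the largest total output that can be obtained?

Allowing fractional choices, the relaxed optimum would be about 62.4, but machines are indivisible.
welder + shear + punch + lathe + planer: floor space 2 + 6 + 5 + 8 + 15 = 36 ≤ 40, output 10 + 11 + 4 + 15 + 19 = 59.
welder + shear + mill + lathe + planer: floor space 2 + 6 + 6 + 8 + 15 = 37 ≤ 40, output 10 + 11 + 5 + 15 + 19 = 60.
welder + shear + lathe + planer: floor space 2 + 6 + 8 + 15 = 31 ≤ 40, output 10 + 11 + 15 + 19 = 55.
Best is welder, shear, mill, lathe, and planer with total output 60.

60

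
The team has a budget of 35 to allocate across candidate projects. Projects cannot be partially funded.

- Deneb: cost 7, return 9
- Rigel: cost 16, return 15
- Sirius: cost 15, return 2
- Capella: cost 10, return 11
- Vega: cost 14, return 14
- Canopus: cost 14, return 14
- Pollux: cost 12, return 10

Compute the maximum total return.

Treat it as a binary knapsack problem.
Allowing fractional choices, the relaxed optimum would be about 38.0, but projects are indivisible.
Deneb + Rigel + Capella: cost 7 + 16 + 10 = 33 ≤ 35, return 9 + 15 + 11 = 35.
Deneb + Capella + Vega: cost 7 + 10 + 14 = 31 ≤ 35, return 9 + 11 + 14 = 34.
Deneb + Vega + Canopus: cost 7 + 14 + 14 = 35 ≤ 35, return 9 + 14 + 14 = 37.
Best is Deneb, Vega, and Canopus with total return 37.

37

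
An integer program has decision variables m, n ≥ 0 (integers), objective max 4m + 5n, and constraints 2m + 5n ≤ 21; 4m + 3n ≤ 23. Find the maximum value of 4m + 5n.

27

Relaxing integrality, the LP optimum is 28.43 at (m,n) = (3.71, 2.71), which is not an integer point.
(m,n)=(3,3): 2·3+5·3=21≤21, 4·3+3·3=21≤23, objective 27.
(m,n)=(4,2): 2·4+5·2=18≤21, 4·4+3·2=22≤23, objective 26.
Maximum is 27 at (m,n)=(3,3).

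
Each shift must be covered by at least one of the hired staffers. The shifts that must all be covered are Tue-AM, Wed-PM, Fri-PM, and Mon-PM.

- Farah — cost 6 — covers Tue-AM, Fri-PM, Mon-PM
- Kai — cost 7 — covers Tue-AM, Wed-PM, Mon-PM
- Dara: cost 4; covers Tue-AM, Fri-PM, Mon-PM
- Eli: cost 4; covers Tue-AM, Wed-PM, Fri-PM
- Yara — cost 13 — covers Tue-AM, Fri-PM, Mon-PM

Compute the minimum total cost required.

8

Choose Dara and Eli: together they cover Tue-AM, Wed-PM, Fri-PM, Mon-PM — every shift.
Total cost: 4 + 4 = 8.
No cover costs less than 8.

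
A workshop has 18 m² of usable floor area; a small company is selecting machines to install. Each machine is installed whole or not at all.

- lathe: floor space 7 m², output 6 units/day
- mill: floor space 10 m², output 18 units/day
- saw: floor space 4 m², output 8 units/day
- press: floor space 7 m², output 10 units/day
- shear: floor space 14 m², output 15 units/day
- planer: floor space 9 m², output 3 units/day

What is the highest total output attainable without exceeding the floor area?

Allowing fractional choices, the relaxed optimum would be about 31.7, but machines are indivisible.
mill + press: floor space 10 + 7 = 17 ≤ 18, output 18 + 10 = 28.
lathe + mill: floor space 7 + 10 = 17 ≤ 18, output 6 + 18 = 24.
mill + saw: floor space 10 + 4 = 14 ≤ 18, output 18 + 8 = 26.
Best is mill and press with total output 28.

28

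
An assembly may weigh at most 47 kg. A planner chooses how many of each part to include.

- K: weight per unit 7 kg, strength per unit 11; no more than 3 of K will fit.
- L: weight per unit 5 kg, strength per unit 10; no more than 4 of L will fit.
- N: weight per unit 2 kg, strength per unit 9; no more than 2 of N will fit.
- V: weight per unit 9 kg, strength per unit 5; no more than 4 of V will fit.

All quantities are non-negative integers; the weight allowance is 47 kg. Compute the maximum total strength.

91

Take 3×K, 4×L, and 2×N: weight 45 ≤ 47, strength 3·11 + 4·10 + 2·9 = 91.
N has the best ratio (9/2) and is taken to its limit of 2; remaining capacity is filled optimally with the others.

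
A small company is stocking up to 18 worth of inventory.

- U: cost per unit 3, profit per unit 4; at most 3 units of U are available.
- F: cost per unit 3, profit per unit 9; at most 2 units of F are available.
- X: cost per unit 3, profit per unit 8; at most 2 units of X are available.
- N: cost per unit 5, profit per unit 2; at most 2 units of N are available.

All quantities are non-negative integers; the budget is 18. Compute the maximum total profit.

This is a bounded integer knapsack.
1×U, 2×F, and 2×X: cost 15 ≤ 18, profit 1·4 + 2·9 + 2·8 = 38.
2×U, 2×F, and 2×X: cost 18 ≤ 18, profit 2·4 + 2·9 + 2·8 = 42.
Best is 42.

42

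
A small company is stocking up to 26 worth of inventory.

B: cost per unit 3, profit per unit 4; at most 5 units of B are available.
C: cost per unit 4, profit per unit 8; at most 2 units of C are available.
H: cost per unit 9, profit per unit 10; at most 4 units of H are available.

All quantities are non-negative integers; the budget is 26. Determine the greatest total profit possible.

38

This is a bounded integer knapsack.
Take 3×B, 2×C, and 1×H: cost 26 ≤ 26, profit 3·4 + 2·8 + 1·10 = 38.
C has the best ratio (8/4) and is taken to its limit of 2; remaining capacity is filled optimally with the others.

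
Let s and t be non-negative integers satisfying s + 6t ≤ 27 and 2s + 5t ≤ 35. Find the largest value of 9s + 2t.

153

(s,t)=(17,0): 1·17+6·0=17≤27, 2·17+5·0=34≤35, objective 153.
(s,t)=(16,0): 1·16+6·0=16≤27, 2·16+5·0=32≤35, objective 144.
Maximum is 153 at (s,t)=(17,0).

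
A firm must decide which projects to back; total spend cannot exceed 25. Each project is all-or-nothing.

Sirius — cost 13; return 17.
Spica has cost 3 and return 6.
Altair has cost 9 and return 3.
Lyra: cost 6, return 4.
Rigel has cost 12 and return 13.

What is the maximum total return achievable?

30

Allowing fractional choices, the relaxed optimum would be about 32.8, but projects are indivisible.
Sirius + Rigel: cost 13 + 12 = 25 ≤ 25, return 17 + 13 = 30.
Sirius + Spica + Lyra: cost 13 + 3 + 6 = 22 ≤ 25, return 17 + 6 + 4 = 27.
Best is Sirius and Rigel with total return 30.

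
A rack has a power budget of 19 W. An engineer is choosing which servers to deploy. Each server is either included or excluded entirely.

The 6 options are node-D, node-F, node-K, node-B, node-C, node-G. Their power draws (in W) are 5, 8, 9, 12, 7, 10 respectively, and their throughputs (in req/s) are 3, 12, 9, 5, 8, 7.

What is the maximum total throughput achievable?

21

node-F + node-C: power draw 8 + 7 = 15 ≤ 19, throughput 12 + 8 = 20.
node-F + node-K: power draw 8 + 9 = 17 ≤ 19, throughput 12 + 9 = 21.
Best is node-F and node-K with total throughput 21.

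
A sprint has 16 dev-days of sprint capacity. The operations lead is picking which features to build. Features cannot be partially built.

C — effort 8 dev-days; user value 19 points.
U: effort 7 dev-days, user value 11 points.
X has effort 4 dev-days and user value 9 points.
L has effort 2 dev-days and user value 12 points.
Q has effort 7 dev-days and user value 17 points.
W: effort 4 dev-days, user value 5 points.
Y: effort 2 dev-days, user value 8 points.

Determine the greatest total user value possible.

Allowing fractional choices, the relaxed optimum would be about 48.9, but features are indivisible.
C + L + W + Y: effort 8 + 2 + 4 + 2 = 16 ≤ 16, user value 19 + 12 + 5 + 8 = 44.
C + X + L + Y: effort 8 + 4 + 2 + 2 = 16 ≤ 16, user value 19 + 9 + 12 + 8 = 48.
X + L + Q + Y: effort 4 + 2 + 7 + 2 = 15 ≤ 16, user value 9 + 12 + 17 + 8 = 46.
Best is C, X, L, and Y with total user value 48.

48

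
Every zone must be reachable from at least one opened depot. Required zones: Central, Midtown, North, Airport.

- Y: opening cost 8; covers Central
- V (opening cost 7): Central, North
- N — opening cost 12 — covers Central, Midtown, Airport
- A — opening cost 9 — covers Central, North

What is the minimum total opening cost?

19

This is an integer covering problem.
Choose V and N: together they cover Central, Midtown, North, Airport — every zone.
Total opening cost: 7 + 12 = 19.
No cover costs less than 19.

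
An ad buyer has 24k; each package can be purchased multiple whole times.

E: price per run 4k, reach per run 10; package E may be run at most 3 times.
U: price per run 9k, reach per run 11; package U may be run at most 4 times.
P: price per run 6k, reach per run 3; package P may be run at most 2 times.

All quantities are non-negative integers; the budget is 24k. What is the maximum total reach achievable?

41

Take 3×E and 1×U: price 21 ≤ 24, reach 3·10 + 1·11 = 41.
E has the best ratio (10/4) and is taken to its limit of 3; remaining capacity is filled optimally with the others.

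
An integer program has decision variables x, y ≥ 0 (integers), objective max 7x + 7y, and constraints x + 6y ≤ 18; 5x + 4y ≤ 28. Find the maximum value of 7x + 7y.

Relaxing integrality, the LP optimum is 42.54 at (x,y) = (3.69, 2.38), which is not an integer point.
(x,y)=(4,2): 1·4+6·2=16≤18, 5·4+4·2=28≤28, objective 42.
(x,y)=(3,2): 1·3+6·2=15≤18, 5·3+4·2=23≤28, objective 35.
(x,y)=(4,1): 1·4+6·1=10≤18, 5·4+4·1=24≤28, objective 35.
No feasible integer point exceeds 42.

42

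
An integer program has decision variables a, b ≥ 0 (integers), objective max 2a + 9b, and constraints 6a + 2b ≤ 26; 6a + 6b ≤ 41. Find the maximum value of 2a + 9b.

54

The continuous relaxation peaks at (0, 6.83) with value 61.50; rounding to a feasible lattice point costs some objective.
(a,b)=(0,6): 6·0+2·6=12≤26, 6·0+6·6=36≤41, objective 54.
(a,b)=(1,5): 6·1+2·5=16≤26, 6·1+6·5=36≤41, objective 47.
(a,b)=(0,5): 6·0+2·5=10≤26, 6·0+6·5=30≤41, objective 45.
The best lattice point is (0,6), giving 54.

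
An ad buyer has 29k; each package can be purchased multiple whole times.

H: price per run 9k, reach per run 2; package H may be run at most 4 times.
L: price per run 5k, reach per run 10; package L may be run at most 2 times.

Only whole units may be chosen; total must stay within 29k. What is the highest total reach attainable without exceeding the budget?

24

This is a bounded integer knapsack.
Take 2×H and 2×L: price 28 ≤ 29, reach 2·2 + 2·10 = 24.
L has the best ratio (10/5) and is taken to its limit of 2; remaining capacity is filled optimally with the others.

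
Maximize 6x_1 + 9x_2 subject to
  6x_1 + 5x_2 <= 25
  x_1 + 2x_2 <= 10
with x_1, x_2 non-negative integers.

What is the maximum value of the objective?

45

(x_1,x_2)=(0,5): 6·0+5·5=25≤25, 1·0+2·5=10≤10, objective 45.
(x_1,x_2)=(0,4): 6·0+5·4=20≤25, 1·0+2·4=8≤10, objective 36.
The best lattice point is (0,5), giving 45.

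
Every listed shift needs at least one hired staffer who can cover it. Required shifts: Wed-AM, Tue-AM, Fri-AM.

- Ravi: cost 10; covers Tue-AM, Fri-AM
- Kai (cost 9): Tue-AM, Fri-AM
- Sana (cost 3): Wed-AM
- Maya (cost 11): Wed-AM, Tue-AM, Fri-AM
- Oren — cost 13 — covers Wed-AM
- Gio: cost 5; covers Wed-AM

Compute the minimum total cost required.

The greedy cost-per-new-shift heuristic would pick Sana and Kai for 12, but a cheaper cover exists.
Maya alone covers Wed-AM, Tue-AM, Fri-AM — every shift.
Total cost: 11.
No cover costs less than 11.

11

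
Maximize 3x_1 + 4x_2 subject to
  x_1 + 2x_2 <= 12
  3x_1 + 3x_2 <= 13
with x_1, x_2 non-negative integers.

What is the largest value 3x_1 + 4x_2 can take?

The continuous relaxation peaks at (0, 4.33) with value 17.33; rounding to a feasible lattice point costs some objective.
(x_1,x_2)=(0,4): 1·0+2·4=8≤12, 3·0+3·4=12≤13, objective 16.
(x_1,x_2)=(1,3): 1·1+2·3=7≤12, 3·1+3·3=12≤13, objective 15.
(x_1,x_2)=(0,3): 1·0+2·3=6≤12, 3·0+3·3=9≤13, objective 12.
The best lattice point is (0,4), giving 16.

16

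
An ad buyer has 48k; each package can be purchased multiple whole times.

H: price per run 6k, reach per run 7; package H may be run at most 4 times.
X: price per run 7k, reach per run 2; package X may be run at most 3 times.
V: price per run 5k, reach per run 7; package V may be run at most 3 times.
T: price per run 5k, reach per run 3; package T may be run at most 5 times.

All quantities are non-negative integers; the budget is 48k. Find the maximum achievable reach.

Take 4×H, 3×V, and 1×T: price 44 ≤ 48, reach 4·7 + 3·7 + 1·3 = 52.
V has the best ratio (7/5) and is taken to its limit of 3; remaining capacity is filled optimally with the others.

52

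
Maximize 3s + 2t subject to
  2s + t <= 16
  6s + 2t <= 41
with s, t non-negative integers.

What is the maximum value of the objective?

(s,t)=(0,16): 2·0+1·16=16≤16, 6·0+2·16=32≤41, objective 32.
(s,t)=(0,15): 2·0+1·15=15≤16, 6·0+2·15=30≤41, objective 30.
The best lattice point is (0,16), giving 32.

32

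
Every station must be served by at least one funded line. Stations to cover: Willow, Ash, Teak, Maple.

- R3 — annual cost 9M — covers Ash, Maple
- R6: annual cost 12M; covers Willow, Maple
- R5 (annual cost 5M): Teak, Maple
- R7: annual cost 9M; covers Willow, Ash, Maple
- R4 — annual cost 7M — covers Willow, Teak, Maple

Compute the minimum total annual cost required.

The greedy cost-per-new-station heuristic would pick R4 and R3 for 16, but a cheaper cover exists.
Choose R5 and R7: together they cover Willow, Ash, Teak, Maple — every station.
Total annual cost: 5 + 9 = 14.
No cover costs less than 14.

14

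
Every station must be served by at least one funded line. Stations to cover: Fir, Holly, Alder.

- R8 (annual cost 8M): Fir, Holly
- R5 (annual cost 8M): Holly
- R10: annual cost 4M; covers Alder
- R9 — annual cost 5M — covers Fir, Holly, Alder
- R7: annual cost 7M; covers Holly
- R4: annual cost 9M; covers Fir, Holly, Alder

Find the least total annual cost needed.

R9 alone covers Fir, Holly, Alder — every station.
Total annual cost: 5.
No cover costs less than 5.

5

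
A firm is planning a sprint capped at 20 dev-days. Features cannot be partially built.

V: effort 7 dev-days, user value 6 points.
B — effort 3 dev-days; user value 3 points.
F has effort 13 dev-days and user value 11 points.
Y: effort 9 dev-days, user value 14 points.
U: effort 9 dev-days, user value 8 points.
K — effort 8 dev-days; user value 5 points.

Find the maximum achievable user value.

23

Allowing fractional choices, the relaxed optimum would be about 24.1, but features are indivisible.
V + B + Y: effort 7 + 3 + 9 = 19 ≤ 20, user value 6 + 3 + 14 = 23.
B + Y + K: effort 3 + 9 + 8 = 20 ≤ 20, user value 3 + 14 + 5 = 22.
Y + U: effort 9 + 9 = 18 ≤ 20, user value 14 + 8 = 22.
Best is V, B, and Y with total user value 23.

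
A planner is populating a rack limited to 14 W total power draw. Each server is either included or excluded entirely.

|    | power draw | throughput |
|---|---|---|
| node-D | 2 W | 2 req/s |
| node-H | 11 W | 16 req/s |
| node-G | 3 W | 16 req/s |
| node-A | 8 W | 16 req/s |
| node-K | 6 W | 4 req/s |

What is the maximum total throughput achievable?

This is a 0-1 knapsack instance.
Allowing fractional choices, the relaxed optimum would be about 36.4, but servers are indivisible.
node-D + node-G + node-A: power draw 2 + 3 + 8 = 13 ≤ 14, throughput 2 + 16 + 16 = 34.
node-G + node-A: power draw 3 + 8 = 11 ≤ 14, throughput 16 + 16 = 32.
Best is node-D, node-G, and node-A with total throughput 34.

34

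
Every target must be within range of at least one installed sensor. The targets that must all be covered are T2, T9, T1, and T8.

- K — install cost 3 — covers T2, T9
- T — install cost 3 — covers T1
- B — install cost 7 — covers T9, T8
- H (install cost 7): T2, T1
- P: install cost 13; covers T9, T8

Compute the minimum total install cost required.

This is an integer covering problem.
Choose K, T, and B: together they cover T2, T9, T1, T8 — every target.
Total install cost: 3 + 3 + 7 = 13.
No cover costs less than 13.

13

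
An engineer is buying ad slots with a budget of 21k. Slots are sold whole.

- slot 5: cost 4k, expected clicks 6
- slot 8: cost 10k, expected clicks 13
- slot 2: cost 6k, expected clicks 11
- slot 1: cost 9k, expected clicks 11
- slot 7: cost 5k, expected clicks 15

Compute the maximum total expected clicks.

Take slot 8, slot 2, and slot 7: cost 10 + 6 + 5 = 21 ≤ 21, expected clicks 13 + 11 + 15 = 39.
No other feasible combination does better.

39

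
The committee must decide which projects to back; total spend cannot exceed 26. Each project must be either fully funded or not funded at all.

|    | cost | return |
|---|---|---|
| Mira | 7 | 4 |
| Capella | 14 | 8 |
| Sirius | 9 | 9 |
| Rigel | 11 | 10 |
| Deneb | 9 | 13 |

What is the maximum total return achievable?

26

Treat it as a binary knapsack problem.
Take Mira, Sirius, and Deneb: cost 7 + 9 + 9 = 25 ≤ 26, return 4 + 9 + 13 = 26.
No other feasible combination does better.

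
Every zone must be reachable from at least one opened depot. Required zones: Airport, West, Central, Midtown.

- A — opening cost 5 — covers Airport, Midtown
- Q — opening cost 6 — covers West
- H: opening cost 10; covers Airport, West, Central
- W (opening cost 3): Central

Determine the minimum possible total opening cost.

This is a weighted set-cover instance.
Choose A, Q, and W: together they cover Airport, West, Central, Midtown — every zone.
Total opening cost: 5 + 6 + 3 = 14.
No cover costs less than 14.

14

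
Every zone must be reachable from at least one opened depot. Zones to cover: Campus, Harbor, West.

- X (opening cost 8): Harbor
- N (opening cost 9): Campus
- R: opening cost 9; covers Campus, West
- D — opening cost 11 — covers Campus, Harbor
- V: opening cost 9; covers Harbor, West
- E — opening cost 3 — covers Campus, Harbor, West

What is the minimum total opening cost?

3

E alone covers Campus, Harbor, West — every zone.
Total opening cost: 3.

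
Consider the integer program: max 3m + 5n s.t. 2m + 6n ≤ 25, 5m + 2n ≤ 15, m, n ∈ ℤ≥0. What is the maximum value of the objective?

20

(m,n)=(0,4) is feasible, giving 20.
(m,n)=(1,3) is feasible, giving 18.
The best lattice point is (0,4), giving 20.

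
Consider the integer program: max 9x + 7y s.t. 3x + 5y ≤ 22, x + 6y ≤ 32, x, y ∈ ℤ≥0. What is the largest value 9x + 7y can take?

63

(x,y)=(7,0): 3·7+5·0=21≤22, 1·7+6·0=7≤32, objective 63.
(x,y)=(6,0): 3·6+5·0=18≤22, 1·6+6·0=6≤32, objective 54.
No feasible integer point exceeds 63.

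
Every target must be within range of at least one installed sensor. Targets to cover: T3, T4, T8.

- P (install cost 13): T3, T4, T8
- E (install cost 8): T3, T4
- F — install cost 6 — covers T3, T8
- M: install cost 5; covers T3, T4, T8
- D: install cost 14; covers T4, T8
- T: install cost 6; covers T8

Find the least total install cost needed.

M alone covers T3, T4, T8 — every target.
Total install cost: 5.
No cover costs less than 5.

5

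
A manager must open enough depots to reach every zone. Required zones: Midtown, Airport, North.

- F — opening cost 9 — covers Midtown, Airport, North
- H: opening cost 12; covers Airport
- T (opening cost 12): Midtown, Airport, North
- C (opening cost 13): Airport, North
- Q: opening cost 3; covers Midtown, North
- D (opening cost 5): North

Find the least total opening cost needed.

9

This is an integer covering problem.
The greedy cost-per-new-zone heuristic would pick Q and F for 12, but a cheaper cover exists.
F alone covers Midtown, Airport, North — every zone.
Total opening cost: 9.
No cover costs less than 9.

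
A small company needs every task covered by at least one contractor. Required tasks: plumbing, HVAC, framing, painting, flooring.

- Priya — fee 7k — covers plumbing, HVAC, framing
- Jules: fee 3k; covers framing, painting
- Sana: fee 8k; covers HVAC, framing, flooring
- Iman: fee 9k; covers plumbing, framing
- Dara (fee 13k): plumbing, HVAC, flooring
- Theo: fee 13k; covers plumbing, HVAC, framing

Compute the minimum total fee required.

Choose Jules and Dara: together they cover plumbing, HVAC, framing, painting, flooring — every task.
Total fee: 3 + 13 = 16.

16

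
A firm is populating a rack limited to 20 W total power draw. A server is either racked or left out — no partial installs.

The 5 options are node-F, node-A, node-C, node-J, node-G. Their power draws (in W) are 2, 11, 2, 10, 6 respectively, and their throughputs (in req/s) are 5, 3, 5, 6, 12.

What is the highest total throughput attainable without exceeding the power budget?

28

node-C + node-J + node-G: power draw 2 + 10 + 6 = 18 ≤ 20, throughput 5 + 6 + 12 = 23.
node-F + node-J + node-G: power draw 2 + 10 + 6 = 18 ≤ 20, throughput 5 + 6 + 12 = 23.
node-F + node-C + node-J + node-G: power draw 2 + 2 + 10 + 6 = 20 ≤ 20, throughput 5 + 5 + 6 + 12 = 28.
Best is node-F, node-C, node-J, and node-G with total throughput 28.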